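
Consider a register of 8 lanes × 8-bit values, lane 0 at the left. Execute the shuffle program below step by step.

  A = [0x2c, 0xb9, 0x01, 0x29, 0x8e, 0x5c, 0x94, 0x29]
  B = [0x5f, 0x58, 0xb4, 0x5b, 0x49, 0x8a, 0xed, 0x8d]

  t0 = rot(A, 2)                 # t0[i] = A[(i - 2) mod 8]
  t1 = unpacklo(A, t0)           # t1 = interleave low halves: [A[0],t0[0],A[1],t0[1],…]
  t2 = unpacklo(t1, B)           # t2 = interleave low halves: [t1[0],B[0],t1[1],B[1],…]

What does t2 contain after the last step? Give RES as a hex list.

RES = [0x2c, 0x5f, 0x94, 0x58, 0xb9, 0xb4, 0x29, 0x5b]

→ t0 |94|29|2c|b9|01|29|8e|5c|
→ t1 |2c|94|b9|29|01|2c|29|b9|
→ t2 |2c|5f|94|58|b9|b4|29|5b|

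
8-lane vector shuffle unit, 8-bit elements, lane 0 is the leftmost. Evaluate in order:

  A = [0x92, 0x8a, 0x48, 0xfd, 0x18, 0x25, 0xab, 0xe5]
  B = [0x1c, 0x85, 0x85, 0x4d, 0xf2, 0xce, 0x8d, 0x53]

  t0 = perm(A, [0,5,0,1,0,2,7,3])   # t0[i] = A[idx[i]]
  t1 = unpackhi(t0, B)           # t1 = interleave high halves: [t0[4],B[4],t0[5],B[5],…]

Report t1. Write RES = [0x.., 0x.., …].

RES = [0x92, 0xf2, 0x48, 0xce, 0xe5, 0x8d, 0xfd, 0x53]

  t0: 92 25 92 8a 92 48 e5 fd
  t1: 92 f2 48 ce e5 8d fd 53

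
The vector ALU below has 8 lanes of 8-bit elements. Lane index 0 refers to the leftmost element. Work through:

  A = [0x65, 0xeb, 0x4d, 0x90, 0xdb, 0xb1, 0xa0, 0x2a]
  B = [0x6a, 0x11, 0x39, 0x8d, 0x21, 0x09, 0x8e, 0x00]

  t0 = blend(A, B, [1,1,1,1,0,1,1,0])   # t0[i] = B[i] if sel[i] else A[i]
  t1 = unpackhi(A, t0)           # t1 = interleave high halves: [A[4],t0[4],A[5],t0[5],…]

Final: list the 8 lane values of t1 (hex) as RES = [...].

RES = [0xdb, 0xdb, 0xb1, 0x09, 0xa0, 0x8e, 0x2a, 0x2a]

→ t0 |6a|11|39|8d|db|09|8e|2a|
→ t1 |db|db|b1|09|a0|8e|2a|2a|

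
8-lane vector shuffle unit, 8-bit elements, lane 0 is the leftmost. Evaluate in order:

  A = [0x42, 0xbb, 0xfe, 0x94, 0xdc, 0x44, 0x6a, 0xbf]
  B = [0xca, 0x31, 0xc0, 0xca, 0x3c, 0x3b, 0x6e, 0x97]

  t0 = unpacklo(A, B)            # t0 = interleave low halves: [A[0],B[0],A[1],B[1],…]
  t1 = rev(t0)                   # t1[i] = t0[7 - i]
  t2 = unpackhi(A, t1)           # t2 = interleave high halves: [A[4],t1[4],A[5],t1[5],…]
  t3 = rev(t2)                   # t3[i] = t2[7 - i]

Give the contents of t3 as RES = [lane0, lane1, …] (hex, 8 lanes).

RES = [0x42, 0xbf, 0xca, 0x6a, 0xbb, 0x44, 0x31, 0xdc]

t0 = [0x42, 0xca, 0xbb, 0x31, 0xfe, 0xc0, 0x94, 0xca]
t1 = [0xca, 0x94, 0xc0, 0xfe, 0x31, 0xbb, 0xca, 0x42]
t2 = [0xdc, 0x31, 0x44, 0xbb, 0x6a, 0xca, 0xbf, 0x42]
t3 = [0x42, 0xbf, 0xca, 0x6a, 0xbb, 0x44, 0x31, 0xdc]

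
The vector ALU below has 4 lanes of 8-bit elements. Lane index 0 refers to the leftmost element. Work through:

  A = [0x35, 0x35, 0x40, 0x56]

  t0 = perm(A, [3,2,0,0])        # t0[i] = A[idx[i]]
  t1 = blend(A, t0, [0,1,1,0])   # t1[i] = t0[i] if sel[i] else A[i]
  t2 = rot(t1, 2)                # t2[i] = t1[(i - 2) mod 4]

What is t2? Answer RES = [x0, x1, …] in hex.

  t0: 56 40 35 35
  t1: 35 40 35 56
  t2: 35 56 35 40

RES = [ 0x35  0x56  0x35  0x40 ]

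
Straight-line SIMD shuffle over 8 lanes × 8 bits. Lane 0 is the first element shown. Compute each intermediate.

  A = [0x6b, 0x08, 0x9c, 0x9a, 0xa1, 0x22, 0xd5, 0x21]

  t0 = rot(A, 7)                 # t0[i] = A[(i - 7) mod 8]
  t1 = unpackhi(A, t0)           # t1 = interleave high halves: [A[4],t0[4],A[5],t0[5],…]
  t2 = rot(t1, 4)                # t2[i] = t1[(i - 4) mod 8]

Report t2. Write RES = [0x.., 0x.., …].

RES = [0xd5, 0x21, 0x21, 0x6b, 0xa1, 0x22, 0x22, 0xd5]

  t0: 08 9c 9a a1 22 d5 21 6b
  t1: a1 22 22 d5 d5 21 21 6b
  t2: d5 21 21 6b a1 22 22 d5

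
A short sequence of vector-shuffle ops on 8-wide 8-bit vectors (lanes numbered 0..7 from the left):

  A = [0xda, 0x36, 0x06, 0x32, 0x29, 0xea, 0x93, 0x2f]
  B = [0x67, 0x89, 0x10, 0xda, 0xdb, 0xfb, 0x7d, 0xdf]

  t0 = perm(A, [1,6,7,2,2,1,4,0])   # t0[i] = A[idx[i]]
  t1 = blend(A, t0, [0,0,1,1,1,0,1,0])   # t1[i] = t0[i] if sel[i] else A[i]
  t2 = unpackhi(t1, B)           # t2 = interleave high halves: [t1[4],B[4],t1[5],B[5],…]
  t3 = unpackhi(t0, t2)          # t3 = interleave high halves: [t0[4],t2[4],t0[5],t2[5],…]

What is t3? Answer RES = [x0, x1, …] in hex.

RES = [0x06, 0x29, 0x36, 0x7d, 0x29, 0x2f, 0xda, 0xdf]

→ t0 |36|93|2f|06|06|36|29|da|
→ t1 |da|36|2f|06|06|ea|29|2f|
→ t2 |06|db|ea|fb|29|7d|2f|df|
→ t3 |06|29|36|7d|29|2f|da|df|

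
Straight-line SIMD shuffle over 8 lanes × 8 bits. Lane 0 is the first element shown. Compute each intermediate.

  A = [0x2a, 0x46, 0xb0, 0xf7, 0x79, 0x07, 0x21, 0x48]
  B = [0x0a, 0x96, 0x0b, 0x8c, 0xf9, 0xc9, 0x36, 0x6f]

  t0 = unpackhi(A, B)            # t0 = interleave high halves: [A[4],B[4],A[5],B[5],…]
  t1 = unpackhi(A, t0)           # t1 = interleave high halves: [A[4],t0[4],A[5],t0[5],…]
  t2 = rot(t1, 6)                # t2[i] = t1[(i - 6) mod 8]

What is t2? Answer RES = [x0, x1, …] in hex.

RES = [0x07, 0x36, 0x21, 0x48, 0x48, 0x6f, 0x79, 0x21]

→ t0 |79|f9|07|c9|21|36|48|6f|
→ t1 |79|21|07|36|21|48|48|6f|
→ t2 |07|36|21|48|48|6f|79|21|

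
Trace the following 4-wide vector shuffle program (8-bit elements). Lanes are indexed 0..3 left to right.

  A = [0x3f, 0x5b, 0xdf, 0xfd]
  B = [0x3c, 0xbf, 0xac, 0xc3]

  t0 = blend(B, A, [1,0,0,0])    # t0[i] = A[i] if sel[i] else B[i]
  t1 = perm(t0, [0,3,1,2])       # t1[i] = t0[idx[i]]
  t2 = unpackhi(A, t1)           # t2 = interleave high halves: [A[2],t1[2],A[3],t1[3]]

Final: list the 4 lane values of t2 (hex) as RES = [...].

RES = [0xdf, 0xbf, 0xfd, 0xac]

  t0: 3f bf ac c3
  t1: 3f c3 bf ac
  t2: df bf fd ac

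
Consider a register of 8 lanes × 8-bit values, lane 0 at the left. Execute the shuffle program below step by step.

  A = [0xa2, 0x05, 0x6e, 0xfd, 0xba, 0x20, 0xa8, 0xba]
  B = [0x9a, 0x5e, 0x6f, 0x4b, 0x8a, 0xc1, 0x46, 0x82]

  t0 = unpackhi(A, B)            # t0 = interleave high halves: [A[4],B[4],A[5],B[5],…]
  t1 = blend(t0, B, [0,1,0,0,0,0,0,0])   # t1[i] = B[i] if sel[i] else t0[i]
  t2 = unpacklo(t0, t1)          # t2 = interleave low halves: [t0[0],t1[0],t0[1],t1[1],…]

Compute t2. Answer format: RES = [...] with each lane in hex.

→ t0 |ba|8a|20|c1|a8|46|ba|82|
→ t1 |ba|5e|20|c1|a8|46|ba|82|
→ t2 |ba|ba|8a|5e|20|20|c1|c1|

RES = [0xba, 0xba, 0x8a, 0x5e, 0x20, 0x20, 0xc1, 0xc1]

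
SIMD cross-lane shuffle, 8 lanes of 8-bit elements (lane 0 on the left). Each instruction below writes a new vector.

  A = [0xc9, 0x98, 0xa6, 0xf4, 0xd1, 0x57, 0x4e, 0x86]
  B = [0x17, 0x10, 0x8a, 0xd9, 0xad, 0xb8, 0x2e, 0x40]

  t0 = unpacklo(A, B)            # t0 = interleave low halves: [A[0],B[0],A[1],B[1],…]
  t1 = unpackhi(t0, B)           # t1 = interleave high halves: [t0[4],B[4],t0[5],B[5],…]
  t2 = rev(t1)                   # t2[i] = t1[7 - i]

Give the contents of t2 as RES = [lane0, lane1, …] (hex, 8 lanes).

t0 = [0xc9, 0x17, 0x98, 0x10, 0xa6, 0x8a, 0xf4, 0xd9]
t1 = [0xa6, 0xad, 0x8a, 0xb8, 0xf4, 0x2e, 0xd9, 0x40]
t2 = [0x40, 0xd9, 0x2e, 0xf4, 0xb8, 0x8a, 0xad, 0xa6]

RES = [0x40, 0xd9, 0x2e, 0xf4, 0xb8, 0x8a, 0xad, 0xa6]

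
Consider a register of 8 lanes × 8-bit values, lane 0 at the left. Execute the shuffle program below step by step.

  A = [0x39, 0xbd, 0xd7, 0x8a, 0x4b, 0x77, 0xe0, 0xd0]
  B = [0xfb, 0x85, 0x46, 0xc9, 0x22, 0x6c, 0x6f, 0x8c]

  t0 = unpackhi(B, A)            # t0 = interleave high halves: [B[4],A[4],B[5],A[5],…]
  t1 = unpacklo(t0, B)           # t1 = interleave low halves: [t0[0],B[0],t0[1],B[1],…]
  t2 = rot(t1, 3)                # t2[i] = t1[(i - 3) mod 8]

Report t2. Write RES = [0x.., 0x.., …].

RES = [ 0x46  0x77  0xc9  0x22  0xfb  0x4b  0x85  0x6c ]

  t0: 22 4b 6c 77 6f e0 8c d0
  t1: 22 fb 4b 85 6c 46 77 c9
  t2: 46 77 c9 22 fb 4b 85 6c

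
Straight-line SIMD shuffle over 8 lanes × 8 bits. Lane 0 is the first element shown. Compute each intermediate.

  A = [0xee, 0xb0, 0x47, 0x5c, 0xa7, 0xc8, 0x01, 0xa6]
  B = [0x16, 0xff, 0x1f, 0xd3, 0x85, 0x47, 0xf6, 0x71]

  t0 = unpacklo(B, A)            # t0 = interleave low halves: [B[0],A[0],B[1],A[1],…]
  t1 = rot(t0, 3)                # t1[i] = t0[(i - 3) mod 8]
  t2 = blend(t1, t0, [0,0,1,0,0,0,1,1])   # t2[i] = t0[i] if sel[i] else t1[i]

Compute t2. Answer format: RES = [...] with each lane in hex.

RES = [0x47, 0xd3, 0xff, 0x16, 0xee, 0xff, 0xd3, 0x5c]

t0 = [0x16, 0xee, 0xff, 0xb0, 0x1f, 0x47, 0xd3, 0x5c]
t1 = [0x47, 0xd3, 0x5c, 0x16, 0xee, 0xff, 0xb0, 0x1f]
t2 = [0x47, 0xd3, 0xff, 0x16, 0xee, 0xff, 0xd3, 0x5c]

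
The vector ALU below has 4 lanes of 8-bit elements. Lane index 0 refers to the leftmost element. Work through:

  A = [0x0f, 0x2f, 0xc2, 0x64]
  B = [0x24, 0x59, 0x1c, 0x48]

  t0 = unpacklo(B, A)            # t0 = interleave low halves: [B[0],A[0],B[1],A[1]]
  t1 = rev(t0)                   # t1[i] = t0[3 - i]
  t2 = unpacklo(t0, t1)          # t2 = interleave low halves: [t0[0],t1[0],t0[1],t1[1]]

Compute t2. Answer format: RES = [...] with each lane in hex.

→ t0 |24|0f|59|2f|
→ t1 |2f|59|0f|24|
→ t2 |24|2f|0f|59|

RES = [0x24, 0x2f, 0x0f, 0x59]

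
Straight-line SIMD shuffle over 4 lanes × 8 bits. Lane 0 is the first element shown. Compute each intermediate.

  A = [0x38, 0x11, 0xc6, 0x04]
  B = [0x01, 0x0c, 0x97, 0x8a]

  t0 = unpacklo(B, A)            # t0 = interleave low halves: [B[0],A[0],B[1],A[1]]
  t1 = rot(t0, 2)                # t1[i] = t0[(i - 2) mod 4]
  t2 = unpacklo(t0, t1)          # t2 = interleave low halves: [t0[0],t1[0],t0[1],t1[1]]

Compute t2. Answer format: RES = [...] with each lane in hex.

→ t0 |01|38|0c|11|
→ t1 |0c|11|01|38|
→ t2 |01|0c|38|11|

RES = [0x01, 0x0c, 0x38, 0x11]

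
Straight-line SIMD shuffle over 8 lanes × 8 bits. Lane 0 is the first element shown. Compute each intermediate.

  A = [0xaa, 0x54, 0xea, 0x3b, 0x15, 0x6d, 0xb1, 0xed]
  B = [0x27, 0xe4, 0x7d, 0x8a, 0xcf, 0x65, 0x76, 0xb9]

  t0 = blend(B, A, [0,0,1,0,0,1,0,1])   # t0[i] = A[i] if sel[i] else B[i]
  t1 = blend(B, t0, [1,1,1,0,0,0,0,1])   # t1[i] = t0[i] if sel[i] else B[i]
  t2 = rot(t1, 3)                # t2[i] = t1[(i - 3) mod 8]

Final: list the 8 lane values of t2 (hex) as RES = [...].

  t0: 27 e4 ea 8a cf 6d 76 ed
  t1: 27 e4 ea 8a cf 65 76 ed
  t2: 65 76 ed 27 e4 ea 8a cf

RES = [ 0x65  0x76  0xed  0x27  0xe4  0xea  0x8a  0xcf ]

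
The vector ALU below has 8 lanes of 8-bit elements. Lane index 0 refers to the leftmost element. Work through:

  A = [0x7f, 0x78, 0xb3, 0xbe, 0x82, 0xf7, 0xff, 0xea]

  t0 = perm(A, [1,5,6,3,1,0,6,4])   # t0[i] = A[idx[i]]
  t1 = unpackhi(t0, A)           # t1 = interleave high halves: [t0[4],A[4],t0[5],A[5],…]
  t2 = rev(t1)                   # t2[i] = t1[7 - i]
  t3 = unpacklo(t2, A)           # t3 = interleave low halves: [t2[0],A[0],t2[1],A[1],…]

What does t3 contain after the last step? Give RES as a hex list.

RES = [0xea, 0x7f, 0x82, 0x78, 0xff, 0xb3, 0xff, 0xbe]

  t0: 78 f7 ff be 78 7f ff 82
  t1: 78 82 7f f7 ff ff 82 ea
  t2: ea 82 ff ff f7 7f 82 78
  t3: ea 7f 82 78 ff b3 ff be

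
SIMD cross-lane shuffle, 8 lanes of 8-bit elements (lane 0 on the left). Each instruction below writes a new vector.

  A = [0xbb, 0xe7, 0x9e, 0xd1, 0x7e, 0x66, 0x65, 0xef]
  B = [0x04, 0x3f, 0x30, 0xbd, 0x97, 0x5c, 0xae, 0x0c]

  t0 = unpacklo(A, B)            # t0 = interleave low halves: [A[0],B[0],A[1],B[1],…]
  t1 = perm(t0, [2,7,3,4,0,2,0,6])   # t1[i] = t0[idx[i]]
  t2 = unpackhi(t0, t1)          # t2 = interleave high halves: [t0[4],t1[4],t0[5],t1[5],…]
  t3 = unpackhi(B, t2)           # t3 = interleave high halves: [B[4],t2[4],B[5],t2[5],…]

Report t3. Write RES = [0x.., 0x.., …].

RES = [0x97, 0xd1, 0x5c, 0xbb, 0xae, 0xbd, 0x0c, 0xd1]

  t0: bb 04 e7 3f 9e 30 d1 bd
  t1: e7 bd 3f 9e bb e7 bb d1
  t2: 9e bb 30 e7 d1 bb bd d1
  t3: 97 d1 5c bb ae bd 0c d1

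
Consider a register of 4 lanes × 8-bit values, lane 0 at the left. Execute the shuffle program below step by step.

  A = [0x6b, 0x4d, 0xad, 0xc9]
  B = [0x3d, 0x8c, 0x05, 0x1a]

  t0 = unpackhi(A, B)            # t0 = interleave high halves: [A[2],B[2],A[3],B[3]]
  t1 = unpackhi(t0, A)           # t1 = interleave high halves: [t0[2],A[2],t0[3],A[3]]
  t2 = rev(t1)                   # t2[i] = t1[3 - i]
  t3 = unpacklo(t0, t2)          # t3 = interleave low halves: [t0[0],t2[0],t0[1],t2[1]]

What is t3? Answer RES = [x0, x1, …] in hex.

t0 = [0xad, 0x05, 0xc9, 0x1a]
t1 = [0xc9, 0xad, 0x1a, 0xc9]
t2 = [0xc9, 0x1a, 0xad, 0xc9]
t3 = [0xad, 0xc9, 0x05, 0x1a]

RES = [ 0xad  0xc9  0x05  0x1a ]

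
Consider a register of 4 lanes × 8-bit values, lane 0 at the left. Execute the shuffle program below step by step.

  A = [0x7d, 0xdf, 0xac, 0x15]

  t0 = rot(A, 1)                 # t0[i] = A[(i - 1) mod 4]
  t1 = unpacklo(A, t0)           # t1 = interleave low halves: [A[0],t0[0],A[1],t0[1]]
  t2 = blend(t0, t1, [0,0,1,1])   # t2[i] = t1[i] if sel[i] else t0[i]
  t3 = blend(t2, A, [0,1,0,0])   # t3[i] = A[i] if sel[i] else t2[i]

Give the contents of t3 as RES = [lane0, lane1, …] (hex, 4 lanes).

RES = [ 0x15  0xdf  0xdf  0x7d ]

  t0: 15 7d df ac
  t1: 7d 15 df 7d
  t2: 15 7d df 7d
  t3: 15 df df 7d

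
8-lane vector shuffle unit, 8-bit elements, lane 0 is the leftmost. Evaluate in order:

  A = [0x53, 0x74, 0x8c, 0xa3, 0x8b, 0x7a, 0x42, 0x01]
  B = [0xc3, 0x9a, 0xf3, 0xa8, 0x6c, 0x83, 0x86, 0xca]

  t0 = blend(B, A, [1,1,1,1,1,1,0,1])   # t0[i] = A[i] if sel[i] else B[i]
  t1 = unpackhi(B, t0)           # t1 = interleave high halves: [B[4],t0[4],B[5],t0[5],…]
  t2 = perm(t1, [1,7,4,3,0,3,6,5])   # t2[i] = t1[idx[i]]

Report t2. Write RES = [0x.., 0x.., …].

RES = [ 0x8b  0x01  0x86  0x7a  0x6c  0x7a  0xca  0x86 ]

  t0: 53 74 8c a3 8b 7a 86 01
  t1: 6c 8b 83 7a 86 86 ca 01
  t2: 8b 01 86 7a 6c 7a ca 86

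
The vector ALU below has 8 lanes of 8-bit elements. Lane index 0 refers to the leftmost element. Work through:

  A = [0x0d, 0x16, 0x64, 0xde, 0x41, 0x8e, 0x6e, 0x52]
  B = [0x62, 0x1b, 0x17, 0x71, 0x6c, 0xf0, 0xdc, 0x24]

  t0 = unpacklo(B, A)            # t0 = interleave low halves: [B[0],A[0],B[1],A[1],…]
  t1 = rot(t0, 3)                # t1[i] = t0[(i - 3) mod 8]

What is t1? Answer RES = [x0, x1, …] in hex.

t0 = [0x62, 0x0d, 0x1b, 0x16, 0x17, 0x64, 0x71, 0xde]
t1 = [0x64, 0x71, 0xde, 0x62, 0x0d, 0x1b, 0x16, 0x17]

RES = [ 0x64  0x71  0xde  0x62  0x0d  0x1b  0x16  0x17 ]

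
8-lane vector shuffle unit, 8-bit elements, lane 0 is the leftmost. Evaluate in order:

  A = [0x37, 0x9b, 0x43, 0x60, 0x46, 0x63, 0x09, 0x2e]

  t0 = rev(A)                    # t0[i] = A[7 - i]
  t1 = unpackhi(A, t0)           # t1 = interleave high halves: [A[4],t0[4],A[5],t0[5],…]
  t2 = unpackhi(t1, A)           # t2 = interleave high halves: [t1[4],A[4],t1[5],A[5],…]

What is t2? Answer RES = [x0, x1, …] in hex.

RES = [0x09, 0x46, 0x9b, 0x63, 0x2e, 0x09, 0x37, 0x2e]

→ t0 |2e|09|63|46|60|43|9b|37|
→ t1 |46|60|63|43|09|9b|2e|37|
→ t2 |09|46|9b|63|2e|09|37|2e|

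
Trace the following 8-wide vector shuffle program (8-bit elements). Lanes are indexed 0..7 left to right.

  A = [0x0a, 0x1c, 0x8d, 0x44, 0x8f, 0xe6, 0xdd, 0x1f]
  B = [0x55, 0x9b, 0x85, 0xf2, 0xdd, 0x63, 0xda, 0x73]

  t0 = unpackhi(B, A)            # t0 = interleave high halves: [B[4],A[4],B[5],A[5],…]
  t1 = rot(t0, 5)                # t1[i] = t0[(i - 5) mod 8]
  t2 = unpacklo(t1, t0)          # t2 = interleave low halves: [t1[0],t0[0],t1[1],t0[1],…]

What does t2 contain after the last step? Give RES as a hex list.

→ t0 |dd|8f|63|e6|da|dd|73|1f|
→ t1 |e6|da|dd|73|1f|dd|8f|63|
→ t2 |e6|dd|da|8f|dd|63|73|e6|

RES = [ 0xe6  0xdd  0xda  0x8f  0xdd  0x63  0x73  0xe6 ]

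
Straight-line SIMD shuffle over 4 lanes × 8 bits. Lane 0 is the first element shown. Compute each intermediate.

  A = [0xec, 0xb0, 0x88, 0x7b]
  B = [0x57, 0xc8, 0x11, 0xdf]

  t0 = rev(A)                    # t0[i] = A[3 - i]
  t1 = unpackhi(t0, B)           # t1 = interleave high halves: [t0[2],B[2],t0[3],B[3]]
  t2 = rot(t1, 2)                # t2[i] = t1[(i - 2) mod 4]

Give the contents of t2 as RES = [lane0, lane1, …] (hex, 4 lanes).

RES = [0xec, 0xdf, 0xb0, 0x11]

t0 = [0x7b, 0x88, 0xb0, 0xec]
t1 = [0xb0, 0x11, 0xec, 0xdf]
t2 = [0xec, 0xdf, 0xb0, 0x11]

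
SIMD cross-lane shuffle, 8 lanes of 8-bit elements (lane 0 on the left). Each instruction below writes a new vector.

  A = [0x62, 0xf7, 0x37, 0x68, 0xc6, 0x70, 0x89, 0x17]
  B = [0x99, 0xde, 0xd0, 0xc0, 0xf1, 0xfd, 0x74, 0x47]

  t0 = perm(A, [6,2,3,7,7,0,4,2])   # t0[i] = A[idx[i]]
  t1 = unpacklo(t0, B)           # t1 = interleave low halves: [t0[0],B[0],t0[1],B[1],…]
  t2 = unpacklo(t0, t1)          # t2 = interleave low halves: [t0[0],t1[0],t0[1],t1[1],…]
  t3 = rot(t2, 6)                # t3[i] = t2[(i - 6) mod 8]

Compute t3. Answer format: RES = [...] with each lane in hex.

RES = [ 0x37  0x99  0x68  0x37  0x17  0xde  0x89  0x89 ]

  t0: 89 37 68 17 17 62 c6 37
  t1: 89 99 37 de 68 d0 17 c0
  t2: 89 89 37 99 68 37 17 de
  t3: 37 99 68 37 17 de 89 89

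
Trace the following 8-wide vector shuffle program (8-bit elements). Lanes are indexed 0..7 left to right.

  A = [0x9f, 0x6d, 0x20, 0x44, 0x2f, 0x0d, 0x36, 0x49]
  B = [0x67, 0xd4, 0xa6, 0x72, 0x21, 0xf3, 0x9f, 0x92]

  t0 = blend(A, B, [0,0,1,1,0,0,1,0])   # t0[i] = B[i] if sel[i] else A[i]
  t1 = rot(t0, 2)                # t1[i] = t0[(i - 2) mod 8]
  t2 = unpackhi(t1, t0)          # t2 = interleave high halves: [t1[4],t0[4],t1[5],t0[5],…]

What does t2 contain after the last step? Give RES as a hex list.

RES = [ 0xa6  0x2f  0x72  0x0d  0x2f  0x9f  0x0d  0x49 ]

→ t0 |9f|6d|a6|72|2f|0d|9f|49|
→ t1 |9f|49|9f|6d|a6|72|2f|0d|
→ t2 |a6|2f|72|0d|2f|9f|0d|49|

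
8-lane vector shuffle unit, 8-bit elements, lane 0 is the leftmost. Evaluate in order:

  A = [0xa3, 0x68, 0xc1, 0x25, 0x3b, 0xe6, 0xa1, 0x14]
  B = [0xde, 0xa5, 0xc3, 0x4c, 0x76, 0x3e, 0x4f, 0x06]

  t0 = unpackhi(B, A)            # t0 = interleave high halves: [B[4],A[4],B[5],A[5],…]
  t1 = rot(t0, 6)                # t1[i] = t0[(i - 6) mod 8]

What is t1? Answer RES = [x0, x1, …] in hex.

RES = [ 0x3e  0xe6  0x4f  0xa1  0x06  0x14  0x76  0x3b ]

  t0: 76 3b 3e e6 4f a1 06 14
  t1: 3e e6 4f a1 06 14 76 3b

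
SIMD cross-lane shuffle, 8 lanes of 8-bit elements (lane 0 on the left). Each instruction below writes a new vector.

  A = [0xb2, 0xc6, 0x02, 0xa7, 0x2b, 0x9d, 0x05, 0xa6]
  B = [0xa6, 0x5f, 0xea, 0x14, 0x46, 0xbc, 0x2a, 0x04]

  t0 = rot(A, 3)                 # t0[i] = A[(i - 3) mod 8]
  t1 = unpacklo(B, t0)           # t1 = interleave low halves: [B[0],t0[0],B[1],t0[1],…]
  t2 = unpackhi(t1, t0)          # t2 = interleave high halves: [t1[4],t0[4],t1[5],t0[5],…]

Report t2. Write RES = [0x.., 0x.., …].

RES = [ 0xea  0xc6  0xa6  0x02  0x14  0xa7  0xb2  0x2b ]

→ t0 |9d|05|a6|b2|c6|02|a7|2b|
→ t1 |a6|9d|5f|05|ea|a6|14|b2|
→ t2 |ea|c6|a6|02|14|a7|b2|2b|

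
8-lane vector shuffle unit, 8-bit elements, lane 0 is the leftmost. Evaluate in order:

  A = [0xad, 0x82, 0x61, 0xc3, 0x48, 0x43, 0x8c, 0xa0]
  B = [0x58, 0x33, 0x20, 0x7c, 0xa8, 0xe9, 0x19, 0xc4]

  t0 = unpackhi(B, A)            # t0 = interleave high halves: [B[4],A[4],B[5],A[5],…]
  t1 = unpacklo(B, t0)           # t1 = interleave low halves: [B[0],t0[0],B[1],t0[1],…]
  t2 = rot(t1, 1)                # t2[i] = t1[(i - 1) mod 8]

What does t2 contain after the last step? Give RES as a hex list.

→ t0 |a8|48|e9|43|19|8c|c4|a0|
→ t1 |58|a8|33|48|20|e9|7c|43|
→ t2 |43|58|a8|33|48|20|e9|7c|

RES = [0x43, 0x58, 0xa8, 0x33, 0x48, 0x20, 0xe9, 0x7c]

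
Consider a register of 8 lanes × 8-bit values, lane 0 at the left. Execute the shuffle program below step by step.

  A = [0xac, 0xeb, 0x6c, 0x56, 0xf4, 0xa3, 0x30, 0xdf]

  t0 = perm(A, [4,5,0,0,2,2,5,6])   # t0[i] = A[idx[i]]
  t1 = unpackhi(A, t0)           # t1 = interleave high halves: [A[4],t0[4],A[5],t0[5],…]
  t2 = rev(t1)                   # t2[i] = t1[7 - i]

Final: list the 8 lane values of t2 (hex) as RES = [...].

→ t0 |f4|a3|ac|ac|6c|6c|a3|30|
→ t1 |f4|6c|a3|6c|30|a3|df|30|
→ t2 |30|df|a3|30|6c|a3|6c|f4|

RES = [ 0x30  0xdf  0xa3  0x30  0x6c  0xa3  0x6c  0xf4 ]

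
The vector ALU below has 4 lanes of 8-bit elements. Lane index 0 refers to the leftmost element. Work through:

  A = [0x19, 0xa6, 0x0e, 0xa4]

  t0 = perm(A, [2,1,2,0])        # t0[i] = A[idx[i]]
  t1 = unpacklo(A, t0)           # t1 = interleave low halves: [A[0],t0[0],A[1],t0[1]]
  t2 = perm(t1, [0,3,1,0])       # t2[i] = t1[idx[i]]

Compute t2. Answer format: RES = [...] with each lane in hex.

RES = [0x19, 0xa6, 0x0e, 0x19]

t0 = [0x0e, 0xa6, 0x0e, 0x19]
t1 = [0x19, 0x0e, 0xa6, 0xa6]
t2 = [0x19, 0xa6, 0x0e, 0x19]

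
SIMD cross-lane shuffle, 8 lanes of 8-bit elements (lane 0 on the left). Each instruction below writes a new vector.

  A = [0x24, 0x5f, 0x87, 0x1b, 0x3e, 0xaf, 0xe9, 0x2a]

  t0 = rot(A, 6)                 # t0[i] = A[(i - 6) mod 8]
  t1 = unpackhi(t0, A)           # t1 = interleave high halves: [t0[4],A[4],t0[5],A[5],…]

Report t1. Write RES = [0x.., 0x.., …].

t0 = [0x87, 0x1b, 0x3e, 0xaf, 0xe9, 0x2a, 0x24, 0x5f]
t1 = [0xe9, 0x3e, 0x2a, 0xaf, 0x24, 0xe9, 0x5f, 0x2a]

RES = [ 0xe9  0x3e  0x2a  0xaf  0x24  0xe9  0x5f  0x2a ]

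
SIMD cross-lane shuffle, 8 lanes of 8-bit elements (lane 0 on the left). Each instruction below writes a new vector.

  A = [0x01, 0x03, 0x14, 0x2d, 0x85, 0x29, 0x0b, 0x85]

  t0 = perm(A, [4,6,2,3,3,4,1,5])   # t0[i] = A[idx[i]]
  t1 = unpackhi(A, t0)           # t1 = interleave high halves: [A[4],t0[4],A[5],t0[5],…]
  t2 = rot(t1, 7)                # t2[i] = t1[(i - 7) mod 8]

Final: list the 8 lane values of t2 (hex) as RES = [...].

t0 = [0x85, 0x0b, 0x14, 0x2d, 0x2d, 0x85, 0x03, 0x29]
t1 = [0x85, 0x2d, 0x29, 0x85, 0x0b, 0x03, 0x85, 0x29]
t2 = [0x2d, 0x29, 0x85, 0x0b, 0x03, 0x85, 0x29, 0x85]

RES = [ 0x2d  0x29  0x85  0x0b  0x03  0x85  0x29  0x85 ]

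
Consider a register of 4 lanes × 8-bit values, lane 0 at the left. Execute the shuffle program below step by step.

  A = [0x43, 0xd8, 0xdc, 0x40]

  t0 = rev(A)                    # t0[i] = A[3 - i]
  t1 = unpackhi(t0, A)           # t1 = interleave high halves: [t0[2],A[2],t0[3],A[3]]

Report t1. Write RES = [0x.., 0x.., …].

RES = [0xd8, 0xdc, 0x43, 0x40]

t0 = [0x40, 0xdc, 0xd8, 0x43]
t1 = [0xd8, 0xdc, 0x43, 0x40]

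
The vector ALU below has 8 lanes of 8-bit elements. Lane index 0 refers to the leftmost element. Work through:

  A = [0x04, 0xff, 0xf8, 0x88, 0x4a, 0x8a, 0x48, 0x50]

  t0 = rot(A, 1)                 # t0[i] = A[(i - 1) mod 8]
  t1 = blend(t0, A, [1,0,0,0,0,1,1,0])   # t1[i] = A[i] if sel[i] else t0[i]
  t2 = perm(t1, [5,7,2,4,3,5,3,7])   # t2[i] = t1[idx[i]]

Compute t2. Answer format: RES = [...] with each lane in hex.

RES = [ 0x8a  0x48  0xff  0x88  0xf8  0x8a  0xf8  0x48 ]

t0 = [0x50, 0x04, 0xff, 0xf8, 0x88, 0x4a, 0x8a, 0x48]
t1 = [0x04, 0x04, 0xff, 0xf8, 0x88, 0x8a, 0x48, 0x48]
t2 = [0x8a, 0x48, 0xff, 0x88, 0xf8, 0x8a, 0xf8, 0x48]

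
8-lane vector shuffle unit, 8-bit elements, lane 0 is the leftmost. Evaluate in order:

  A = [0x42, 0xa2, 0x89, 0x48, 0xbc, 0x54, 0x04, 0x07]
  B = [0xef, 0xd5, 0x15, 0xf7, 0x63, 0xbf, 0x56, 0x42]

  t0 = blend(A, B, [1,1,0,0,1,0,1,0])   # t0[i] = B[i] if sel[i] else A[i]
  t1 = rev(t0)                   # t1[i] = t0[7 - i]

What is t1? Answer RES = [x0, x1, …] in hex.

t0 = [0xef, 0xd5, 0x89, 0x48, 0x63, 0x54, 0x56, 0x07]
t1 = [0x07, 0x56, 0x54, 0x63, 0x48, 0x89, 0xd5, 0xef]

RES = [0x07, 0x56, 0x54, 0x63, 0x48, 0x89, 0xd5, 0xef]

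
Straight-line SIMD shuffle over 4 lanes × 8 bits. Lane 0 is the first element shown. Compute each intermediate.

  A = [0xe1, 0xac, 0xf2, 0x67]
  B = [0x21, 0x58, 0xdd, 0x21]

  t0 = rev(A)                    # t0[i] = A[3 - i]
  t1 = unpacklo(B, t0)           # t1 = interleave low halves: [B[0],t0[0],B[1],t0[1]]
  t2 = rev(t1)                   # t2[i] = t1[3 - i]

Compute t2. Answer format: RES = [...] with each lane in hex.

RES = [ 0xf2  0x58  0x67  0x21 ]

  t0: 67 f2 ac e1
  t1: 21 67 58 f2
  t2: f2 58 67 21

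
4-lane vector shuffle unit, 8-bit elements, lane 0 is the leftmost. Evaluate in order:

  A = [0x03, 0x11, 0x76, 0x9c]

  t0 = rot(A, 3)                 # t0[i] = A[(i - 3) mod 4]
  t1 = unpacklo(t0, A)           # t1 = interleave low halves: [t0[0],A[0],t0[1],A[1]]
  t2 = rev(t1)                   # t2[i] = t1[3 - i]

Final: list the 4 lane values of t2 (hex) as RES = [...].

t0 = [0x11, 0x76, 0x9c, 0x03]
t1 = [0x11, 0x03, 0x76, 0x11]
t2 = [0x11, 0x76, 0x03, 0x11]

RES = [ 0x11  0x76  0x03  0x11 ]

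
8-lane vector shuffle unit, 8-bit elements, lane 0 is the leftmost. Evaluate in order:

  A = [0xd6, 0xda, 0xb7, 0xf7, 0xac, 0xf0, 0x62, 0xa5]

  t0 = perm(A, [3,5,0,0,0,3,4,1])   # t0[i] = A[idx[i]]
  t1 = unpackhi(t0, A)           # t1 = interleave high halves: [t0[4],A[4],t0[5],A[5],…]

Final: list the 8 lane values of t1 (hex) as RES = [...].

→ t0 |f7|f0|d6|d6|d6|f7|ac|da|
→ t1 |d6|ac|f7|f0|ac|62|da|a5|

RES = [0xd6, 0xac, 0xf7, 0xf0, 0xac, 0x62, 0xda, 0xa5]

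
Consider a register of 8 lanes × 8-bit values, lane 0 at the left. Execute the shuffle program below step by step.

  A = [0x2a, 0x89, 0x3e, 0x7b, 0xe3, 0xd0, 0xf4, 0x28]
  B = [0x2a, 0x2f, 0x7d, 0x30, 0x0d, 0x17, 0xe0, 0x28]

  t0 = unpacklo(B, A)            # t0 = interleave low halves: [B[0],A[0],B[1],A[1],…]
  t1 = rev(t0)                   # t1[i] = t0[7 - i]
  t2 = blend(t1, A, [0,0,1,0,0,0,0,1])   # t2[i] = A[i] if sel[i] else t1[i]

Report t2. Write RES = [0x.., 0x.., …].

RES = [ 0x7b  0x30  0x3e  0x7d  0x89  0x2f  0x2a  0x28 ]

t0 = [0x2a, 0x2a, 0x2f, 0x89, 0x7d, 0x3e, 0x30, 0x7b]
t1 = [0x7b, 0x30, 0x3e, 0x7d, 0x89, 0x2f, 0x2a, 0x2a]
t2 = [0x7b, 0x30, 0x3e, 0x7d, 0x89, 0x2f, 0x2a, 0x28]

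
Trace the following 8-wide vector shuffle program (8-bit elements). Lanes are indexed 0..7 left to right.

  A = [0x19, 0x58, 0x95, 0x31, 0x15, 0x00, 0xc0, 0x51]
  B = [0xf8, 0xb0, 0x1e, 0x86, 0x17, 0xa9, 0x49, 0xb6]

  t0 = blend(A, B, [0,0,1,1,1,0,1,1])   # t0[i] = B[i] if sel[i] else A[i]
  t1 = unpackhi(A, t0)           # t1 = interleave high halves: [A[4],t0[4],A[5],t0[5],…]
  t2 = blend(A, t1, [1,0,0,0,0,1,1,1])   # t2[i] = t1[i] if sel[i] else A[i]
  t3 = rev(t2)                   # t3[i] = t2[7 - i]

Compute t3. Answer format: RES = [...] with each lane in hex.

→ t0 |19|58|1e|86|17|00|49|b6|
→ t1 |15|17|00|00|c0|49|51|b6|
→ t2 |15|58|95|31|15|49|51|b6|
→ t3 |b6|51|49|15|31|95|58|15|

RES = [0xb6, 0x51, 0x49, 0x15, 0x31, 0x95, 0x58, 0x15]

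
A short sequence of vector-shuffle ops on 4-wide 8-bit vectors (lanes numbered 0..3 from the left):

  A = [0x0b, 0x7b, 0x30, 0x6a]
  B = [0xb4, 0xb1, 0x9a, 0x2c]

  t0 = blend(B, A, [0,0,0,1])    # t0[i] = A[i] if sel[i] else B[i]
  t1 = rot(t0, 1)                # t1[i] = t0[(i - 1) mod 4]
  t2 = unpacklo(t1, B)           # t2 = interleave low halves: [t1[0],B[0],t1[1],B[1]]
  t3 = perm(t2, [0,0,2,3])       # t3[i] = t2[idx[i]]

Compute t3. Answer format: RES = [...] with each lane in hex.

  t0: b4 b1 9a 6a
  t1: 6a b4 b1 9a
  t2: 6a b4 b4 b1
  t3: 6a 6a b4 b1

RES = [ 0x6a  0x6a  0xb4  0xb1 ]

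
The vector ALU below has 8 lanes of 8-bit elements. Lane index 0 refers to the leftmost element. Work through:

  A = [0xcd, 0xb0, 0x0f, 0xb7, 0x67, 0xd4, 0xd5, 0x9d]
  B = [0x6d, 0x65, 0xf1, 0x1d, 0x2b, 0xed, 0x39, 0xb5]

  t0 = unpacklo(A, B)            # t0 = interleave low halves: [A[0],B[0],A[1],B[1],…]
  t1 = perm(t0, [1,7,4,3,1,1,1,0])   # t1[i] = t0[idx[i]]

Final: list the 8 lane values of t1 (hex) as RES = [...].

RES = [0x6d, 0x1d, 0x0f, 0x65, 0x6d, 0x6d, 0x6d, 0xcd]

t0 = [0xcd, 0x6d, 0xb0, 0x65, 0x0f, 0xf1, 0xb7, 0x1d]
t1 = [0x6d, 0x1d, 0x0f, 0x65, 0x6d, 0x6d, 0x6d, 0xcd]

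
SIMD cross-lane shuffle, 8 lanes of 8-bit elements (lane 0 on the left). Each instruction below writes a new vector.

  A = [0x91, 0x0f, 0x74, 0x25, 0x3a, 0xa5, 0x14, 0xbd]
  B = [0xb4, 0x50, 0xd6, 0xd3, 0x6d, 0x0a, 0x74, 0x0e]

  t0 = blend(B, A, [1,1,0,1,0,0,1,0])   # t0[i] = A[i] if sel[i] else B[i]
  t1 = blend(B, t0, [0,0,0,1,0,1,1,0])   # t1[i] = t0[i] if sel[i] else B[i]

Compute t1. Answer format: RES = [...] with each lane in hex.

RES = [0xb4, 0x50, 0xd6, 0x25, 0x6d, 0x0a, 0x14, 0x0e]

  t0: 91 0f d6 25 6d 0a 14 0e
  t1: b4 50 d6 25 6d 0a 14 0e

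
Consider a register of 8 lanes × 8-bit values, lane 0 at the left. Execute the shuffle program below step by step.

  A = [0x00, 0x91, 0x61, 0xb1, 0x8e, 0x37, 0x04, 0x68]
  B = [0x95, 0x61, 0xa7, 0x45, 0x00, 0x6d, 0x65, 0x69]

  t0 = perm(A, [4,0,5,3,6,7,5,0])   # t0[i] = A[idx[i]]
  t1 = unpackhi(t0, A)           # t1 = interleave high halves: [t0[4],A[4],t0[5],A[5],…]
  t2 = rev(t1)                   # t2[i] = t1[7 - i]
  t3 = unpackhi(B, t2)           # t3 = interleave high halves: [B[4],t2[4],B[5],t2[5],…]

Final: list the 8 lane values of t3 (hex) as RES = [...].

  t0: 8e 00 37 b1 04 68 37 00
  t1: 04 8e 68 37 37 04 00 68
  t2: 68 00 04 37 37 68 8e 04
  t3: 00 37 6d 68 65 8e 69 04

RES = [ 0x00  0x37  0x6d  0x68  0x65  0x8e  0x69  0x04 ]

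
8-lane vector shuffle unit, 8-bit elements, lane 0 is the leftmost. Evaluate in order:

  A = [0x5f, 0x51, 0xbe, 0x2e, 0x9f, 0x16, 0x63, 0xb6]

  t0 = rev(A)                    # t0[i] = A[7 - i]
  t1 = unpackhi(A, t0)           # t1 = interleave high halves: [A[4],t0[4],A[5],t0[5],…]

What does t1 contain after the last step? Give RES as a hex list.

t0 = [0xb6, 0x63, 0x16, 0x9f, 0x2e, 0xbe, 0x51, 0x5f]
t1 = [0x9f, 0x2e, 0x16, 0xbe, 0x63, 0x51, 0xb6, 0x5f]

RES = [0x9f, 0x2e, 0x16, 0xbe, 0x63, 0x51, 0xb6, 0x5f]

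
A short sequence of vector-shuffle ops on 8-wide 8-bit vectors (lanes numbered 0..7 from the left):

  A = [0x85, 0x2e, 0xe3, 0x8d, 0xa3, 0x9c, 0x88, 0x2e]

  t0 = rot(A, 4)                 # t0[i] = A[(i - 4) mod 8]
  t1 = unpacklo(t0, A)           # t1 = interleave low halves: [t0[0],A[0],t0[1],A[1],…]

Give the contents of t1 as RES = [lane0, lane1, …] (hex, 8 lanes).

RES = [ 0xa3  0x85  0x9c  0x2e  0x88  0xe3  0x2e  0x8d ]

→ t0 |a3|9c|88|2e|85|2e|e3|8d|
→ t1 |a3|85|9c|2e|88|e3|2e|8d|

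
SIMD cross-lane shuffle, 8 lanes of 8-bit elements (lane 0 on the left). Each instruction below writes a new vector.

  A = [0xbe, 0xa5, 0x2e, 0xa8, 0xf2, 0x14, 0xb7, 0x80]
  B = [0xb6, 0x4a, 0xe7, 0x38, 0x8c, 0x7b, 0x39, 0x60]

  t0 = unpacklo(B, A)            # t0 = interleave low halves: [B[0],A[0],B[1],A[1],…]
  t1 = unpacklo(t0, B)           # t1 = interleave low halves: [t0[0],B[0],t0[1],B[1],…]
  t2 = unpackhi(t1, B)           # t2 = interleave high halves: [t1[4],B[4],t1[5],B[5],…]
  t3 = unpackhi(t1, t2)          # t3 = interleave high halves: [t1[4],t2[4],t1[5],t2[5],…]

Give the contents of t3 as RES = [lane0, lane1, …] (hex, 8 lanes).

RES = [ 0x4a  0xa5  0xe7  0x39  0xa5  0x38  0x38  0x60 ]

t0 = [0xb6, 0xbe, 0x4a, 0xa5, 0xe7, 0x2e, 0x38, 0xa8]
t1 = [0xb6, 0xb6, 0xbe, 0x4a, 0x4a, 0xe7, 0xa5, 0x38]
t2 = [0x4a, 0x8c, 0xe7, 0x7b, 0xa5, 0x39, 0x38, 0x60]
t3 = [0x4a, 0xa5, 0xe7, 0x39, 0xa5, 0x38, 0x38, 0x60]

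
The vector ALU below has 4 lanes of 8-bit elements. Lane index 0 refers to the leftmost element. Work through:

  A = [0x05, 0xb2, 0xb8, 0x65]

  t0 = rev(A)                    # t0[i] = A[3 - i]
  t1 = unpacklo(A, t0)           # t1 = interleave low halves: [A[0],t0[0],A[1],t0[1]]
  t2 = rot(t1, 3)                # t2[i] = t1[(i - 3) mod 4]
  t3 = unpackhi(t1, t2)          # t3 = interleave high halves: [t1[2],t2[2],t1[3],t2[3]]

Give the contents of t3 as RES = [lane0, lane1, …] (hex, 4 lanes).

t0 = [0x65, 0xb8, 0xb2, 0x05]
t1 = [0x05, 0x65, 0xb2, 0xb8]
t2 = [0x65, 0xb2, 0xb8, 0x05]
t3 = [0xb2, 0xb8, 0xb8, 0x05]

RES = [0xb2, 0xb8, 0xb8, 0x05]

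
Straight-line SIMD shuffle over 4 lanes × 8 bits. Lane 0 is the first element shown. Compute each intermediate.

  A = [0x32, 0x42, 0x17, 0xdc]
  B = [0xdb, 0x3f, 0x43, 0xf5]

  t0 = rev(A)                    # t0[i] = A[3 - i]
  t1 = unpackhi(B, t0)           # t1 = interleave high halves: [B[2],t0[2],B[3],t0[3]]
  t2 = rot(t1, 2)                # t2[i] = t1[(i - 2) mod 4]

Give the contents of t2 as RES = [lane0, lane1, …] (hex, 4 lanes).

t0 = [0xdc, 0x17, 0x42, 0x32]
t1 = [0x43, 0x42, 0xf5, 0x32]
t2 = [0xf5, 0x32, 0x43, 0x42]

RES = [0xf5, 0x32, 0x43, 0x42]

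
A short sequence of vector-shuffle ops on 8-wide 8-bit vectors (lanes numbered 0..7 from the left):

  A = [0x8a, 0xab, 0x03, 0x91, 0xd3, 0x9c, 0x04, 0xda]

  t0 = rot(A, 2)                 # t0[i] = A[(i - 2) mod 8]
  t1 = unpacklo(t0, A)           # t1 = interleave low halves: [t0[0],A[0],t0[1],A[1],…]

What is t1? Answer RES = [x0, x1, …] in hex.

→ t0 |04|da|8a|ab|03|91|d3|9c|
→ t1 |04|8a|da|ab|8a|03|ab|91|

RES = [ 0x04  0x8a  0xda  0xab  0x8a  0x03  0xab  0x91 ]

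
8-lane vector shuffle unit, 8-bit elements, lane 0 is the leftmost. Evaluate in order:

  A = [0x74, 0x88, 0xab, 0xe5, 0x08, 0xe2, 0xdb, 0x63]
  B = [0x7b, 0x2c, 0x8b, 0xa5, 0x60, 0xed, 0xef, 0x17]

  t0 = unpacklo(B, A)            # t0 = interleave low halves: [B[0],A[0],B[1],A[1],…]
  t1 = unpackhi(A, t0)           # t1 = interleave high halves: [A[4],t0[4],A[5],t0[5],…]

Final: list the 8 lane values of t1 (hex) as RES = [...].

→ t0 |7b|74|2c|88|8b|ab|a5|e5|
→ t1 |08|8b|e2|ab|db|a5|63|e5|

RES = [0x08, 0x8b, 0xe2, 0xab, 0xdb, 0xa5, 0x63, 0xe5]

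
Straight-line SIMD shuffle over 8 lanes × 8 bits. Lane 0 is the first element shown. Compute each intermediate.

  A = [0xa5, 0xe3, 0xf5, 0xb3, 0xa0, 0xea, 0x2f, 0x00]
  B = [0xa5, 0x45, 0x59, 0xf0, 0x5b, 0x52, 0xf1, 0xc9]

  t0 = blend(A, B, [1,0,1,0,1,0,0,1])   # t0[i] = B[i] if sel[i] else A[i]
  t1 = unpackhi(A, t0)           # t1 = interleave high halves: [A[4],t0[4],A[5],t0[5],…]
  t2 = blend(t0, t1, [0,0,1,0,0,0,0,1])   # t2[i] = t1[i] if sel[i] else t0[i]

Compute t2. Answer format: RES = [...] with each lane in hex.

RES = [0xa5, 0xe3, 0xea, 0xb3, 0x5b, 0xea, 0x2f, 0xc9]

  t0: a5 e3 59 b3 5b ea 2f c9
  t1: a0 5b ea ea 2f 2f 00 c9
  t2: a5 e3 ea b3 5b ea 2f c9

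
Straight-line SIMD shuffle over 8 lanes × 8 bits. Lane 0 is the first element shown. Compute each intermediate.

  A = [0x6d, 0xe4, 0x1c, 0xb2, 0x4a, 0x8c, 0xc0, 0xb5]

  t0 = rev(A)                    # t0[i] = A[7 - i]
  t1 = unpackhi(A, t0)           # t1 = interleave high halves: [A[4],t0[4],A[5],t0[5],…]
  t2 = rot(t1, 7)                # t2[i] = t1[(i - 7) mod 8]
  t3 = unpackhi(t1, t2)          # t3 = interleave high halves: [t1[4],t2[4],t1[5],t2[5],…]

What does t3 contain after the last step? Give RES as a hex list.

RES = [ 0xc0  0xe4  0xe4  0xb5  0xb5  0x6d  0x6d  0x4a ]

t0 = [0xb5, 0xc0, 0x8c, 0x4a, 0xb2, 0x1c, 0xe4, 0x6d]
t1 = [0x4a, 0xb2, 0x8c, 0x1c, 0xc0, 0xe4, 0xb5, 0x6d]
t2 = [0xb2, 0x8c, 0x1c, 0xc0, 0xe4, 0xb5, 0x6d, 0x4a]
t3 = [0xc0, 0xe4, 0xe4, 0xb5, 0xb5, 0x6d, 0x6d, 0x4a]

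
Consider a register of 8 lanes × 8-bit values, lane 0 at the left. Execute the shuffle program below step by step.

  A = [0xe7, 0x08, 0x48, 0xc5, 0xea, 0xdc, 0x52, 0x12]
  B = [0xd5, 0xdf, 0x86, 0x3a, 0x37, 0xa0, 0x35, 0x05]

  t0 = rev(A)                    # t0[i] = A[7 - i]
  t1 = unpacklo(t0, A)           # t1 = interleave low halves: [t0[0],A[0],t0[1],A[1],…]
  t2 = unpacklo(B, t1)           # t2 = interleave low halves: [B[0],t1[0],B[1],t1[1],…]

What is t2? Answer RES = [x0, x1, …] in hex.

RES = [0xd5, 0x12, 0xdf, 0xe7, 0x86, 0x52, 0x3a, 0x08]

→ t0 |12|52|dc|ea|c5|48|08|e7|
→ t1 |12|e7|52|08|dc|48|ea|c5|
→ t2 |d5|12|df|e7|86|52|3a|08|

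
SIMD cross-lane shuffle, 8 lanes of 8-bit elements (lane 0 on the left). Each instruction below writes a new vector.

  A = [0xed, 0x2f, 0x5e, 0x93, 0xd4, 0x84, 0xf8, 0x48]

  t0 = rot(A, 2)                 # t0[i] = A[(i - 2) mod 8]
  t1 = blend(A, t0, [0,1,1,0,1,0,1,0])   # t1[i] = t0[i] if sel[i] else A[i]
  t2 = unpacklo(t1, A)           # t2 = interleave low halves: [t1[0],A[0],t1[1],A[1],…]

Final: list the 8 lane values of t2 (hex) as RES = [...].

RES = [ 0xed  0xed  0x48  0x2f  0xed  0x5e  0x93  0x93 ]

t0 = [0xf8, 0x48, 0xed, 0x2f, 0x5e, 0x93, 0xd4, 0x84]
t1 = [0xed, 0x48, 0xed, 0x93, 0x5e, 0x84, 0xd4, 0x48]
t2 = [0xed, 0xed, 0x48, 0x2f, 0xed, 0x5e, 0x93, 0x93]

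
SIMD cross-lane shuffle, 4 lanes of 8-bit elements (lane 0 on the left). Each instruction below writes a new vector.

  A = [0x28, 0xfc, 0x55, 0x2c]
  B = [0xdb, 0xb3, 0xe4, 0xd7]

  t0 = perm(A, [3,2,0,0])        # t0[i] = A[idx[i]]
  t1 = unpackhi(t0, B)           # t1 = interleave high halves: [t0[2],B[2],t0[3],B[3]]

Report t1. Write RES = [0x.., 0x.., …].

t0 = [0x2c, 0x55, 0x28, 0x28]
t1 = [0x28, 0xe4, 0x28, 0xd7]

RES = [ 0x28  0xe4  0x28  0xd7 ]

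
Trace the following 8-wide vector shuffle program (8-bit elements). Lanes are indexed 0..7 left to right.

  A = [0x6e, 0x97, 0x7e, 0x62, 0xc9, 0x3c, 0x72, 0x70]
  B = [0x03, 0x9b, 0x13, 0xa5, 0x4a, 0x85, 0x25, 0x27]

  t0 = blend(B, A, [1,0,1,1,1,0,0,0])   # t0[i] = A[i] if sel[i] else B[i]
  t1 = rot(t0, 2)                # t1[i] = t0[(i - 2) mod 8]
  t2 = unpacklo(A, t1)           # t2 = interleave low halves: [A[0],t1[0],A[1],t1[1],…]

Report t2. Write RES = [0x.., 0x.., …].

RES = [ 0x6e  0x25  0x97  0x27  0x7e  0x6e  0x62  0x9b ]

→ t0 |6e|9b|7e|62|c9|85|25|27|
→ t1 |25|27|6e|9b|7e|62|c9|85|
→ t2 |6e|25|97|27|7e|6e|62|9b|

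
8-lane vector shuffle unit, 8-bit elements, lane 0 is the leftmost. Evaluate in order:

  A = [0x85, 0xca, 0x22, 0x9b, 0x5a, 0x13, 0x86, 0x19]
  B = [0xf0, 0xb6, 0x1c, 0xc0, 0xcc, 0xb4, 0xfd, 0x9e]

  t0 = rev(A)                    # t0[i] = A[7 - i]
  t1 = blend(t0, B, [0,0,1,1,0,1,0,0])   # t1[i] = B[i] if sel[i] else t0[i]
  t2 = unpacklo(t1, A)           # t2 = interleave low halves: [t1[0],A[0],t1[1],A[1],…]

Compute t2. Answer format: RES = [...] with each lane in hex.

RES = [0x19, 0x85, 0x86, 0xca, 0x1c, 0x22, 0xc0, 0x9b]

→ t0 |19|86|13|5a|9b|22|ca|85|
→ t1 |19|86|1c|c0|9b|b4|ca|85|
→ t2 |19|85|86|ca|1c|22|c0|9b|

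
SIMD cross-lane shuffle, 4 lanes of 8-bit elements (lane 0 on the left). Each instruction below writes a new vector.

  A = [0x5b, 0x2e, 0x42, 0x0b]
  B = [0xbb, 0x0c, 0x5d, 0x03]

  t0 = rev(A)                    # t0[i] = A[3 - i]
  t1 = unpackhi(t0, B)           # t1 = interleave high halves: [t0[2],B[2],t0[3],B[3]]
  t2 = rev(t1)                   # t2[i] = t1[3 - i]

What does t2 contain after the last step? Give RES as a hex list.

RES = [0x03, 0x5b, 0x5d, 0x2e]

  t0: 0b 42 2e 5b
  t1: 2e 5d 5b 03
  t2: 03 5b 5d 2e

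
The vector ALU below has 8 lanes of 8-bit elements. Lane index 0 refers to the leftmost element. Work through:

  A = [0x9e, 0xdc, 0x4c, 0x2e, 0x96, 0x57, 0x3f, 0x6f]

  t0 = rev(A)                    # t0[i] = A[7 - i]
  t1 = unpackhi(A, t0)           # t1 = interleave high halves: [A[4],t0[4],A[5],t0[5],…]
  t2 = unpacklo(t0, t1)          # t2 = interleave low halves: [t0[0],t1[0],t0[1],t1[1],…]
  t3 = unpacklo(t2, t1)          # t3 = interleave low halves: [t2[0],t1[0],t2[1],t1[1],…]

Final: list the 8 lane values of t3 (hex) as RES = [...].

RES = [ 0x6f  0x96  0x96  0x2e  0x3f  0x57  0x2e  0x4c ]

  t0: 6f 3f 57 96 2e 4c dc 9e
  t1: 96 2e 57 4c 3f dc 6f 9e
  t2: 6f 96 3f 2e 57 57 96 4c
  t3: 6f 96 96 2e 3f 57 2e 4c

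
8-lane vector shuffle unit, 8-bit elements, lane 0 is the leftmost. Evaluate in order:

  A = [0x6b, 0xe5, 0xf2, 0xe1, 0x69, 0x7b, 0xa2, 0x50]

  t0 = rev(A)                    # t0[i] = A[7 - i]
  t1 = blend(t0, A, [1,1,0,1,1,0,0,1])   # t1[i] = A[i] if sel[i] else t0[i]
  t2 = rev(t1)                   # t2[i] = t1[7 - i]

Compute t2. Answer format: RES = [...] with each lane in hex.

RES = [ 0x50  0xe5  0xf2  0x69  0xe1  0x7b  0xe5  0x6b ]

→ t0 |50|a2|7b|69|e1|f2|e5|6b|
→ t1 |6b|e5|7b|e1|69|f2|e5|50|
→ t2 |50|e5|f2|69|e1|7b|e5|6b|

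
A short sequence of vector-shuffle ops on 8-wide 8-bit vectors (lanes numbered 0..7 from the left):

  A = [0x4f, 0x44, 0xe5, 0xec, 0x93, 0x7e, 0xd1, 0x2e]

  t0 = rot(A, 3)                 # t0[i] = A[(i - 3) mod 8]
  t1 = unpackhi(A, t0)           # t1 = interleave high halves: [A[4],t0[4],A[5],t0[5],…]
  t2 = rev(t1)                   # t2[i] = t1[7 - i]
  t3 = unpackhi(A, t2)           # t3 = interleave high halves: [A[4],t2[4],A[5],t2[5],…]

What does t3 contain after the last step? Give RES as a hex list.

t0 = [0x7e, 0xd1, 0x2e, 0x4f, 0x44, 0xe5, 0xec, 0x93]
t1 = [0x93, 0x44, 0x7e, 0xe5, 0xd1, 0xec, 0x2e, 0x93]
t2 = [0x93, 0x2e, 0xec, 0xd1, 0xe5, 0x7e, 0x44, 0x93]
t3 = [0x93, 0xe5, 0x7e, 0x7e, 0xd1, 0x44, 0x2e, 0x93]

RES = [0x93, 0xe5, 0x7e, 0x7e, 0xd1, 0x44, 0x2e, 0x93]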